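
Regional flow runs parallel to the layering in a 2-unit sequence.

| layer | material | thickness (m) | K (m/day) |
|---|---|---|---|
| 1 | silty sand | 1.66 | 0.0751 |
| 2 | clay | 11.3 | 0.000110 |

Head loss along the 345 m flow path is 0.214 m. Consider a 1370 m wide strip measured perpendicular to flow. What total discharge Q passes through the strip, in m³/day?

0.107

Flow is parallel to layering, so each bed carries its own Darcy discharge and the transmissivities add.
Σ(K_i·b_i) = 0.0751×1.66 + 0.000110×11.3 = 0.1259 m²/day.
Hydraulic gradient i = Δh / L = 0.214 / 345 = 0.0006203.
Q = Σ(K_i·b_i) · W · i = 0.1259 × 1370 × 0.0006203 = 0.1070 m³/day.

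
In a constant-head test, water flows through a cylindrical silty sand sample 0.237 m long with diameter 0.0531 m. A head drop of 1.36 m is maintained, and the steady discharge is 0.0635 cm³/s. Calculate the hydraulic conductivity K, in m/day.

Cross-sectional area A = π·(d/2)² = π × (0.0531/2)² = 0.002215 m².
Convert discharge: 0.0635 cm³/s = 6.350e-08 m³/s.
Darcy's law rearranged: K = Q·L / (A·Δh) = 6.350e-08 × 0.237 / (0.002215 × 1.36) = 4.997e-06 m/s = 0.4317 m/day.

0.432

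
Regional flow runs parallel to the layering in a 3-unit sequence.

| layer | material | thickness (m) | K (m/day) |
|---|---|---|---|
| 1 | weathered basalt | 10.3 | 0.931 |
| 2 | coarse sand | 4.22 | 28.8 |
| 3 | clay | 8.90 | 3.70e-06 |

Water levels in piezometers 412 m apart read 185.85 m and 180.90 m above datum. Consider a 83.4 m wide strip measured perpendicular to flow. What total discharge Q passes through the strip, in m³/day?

Flow is parallel to layering, so each bed carries its own Darcy discharge and the transmissivities add.
Σ(K_i·b_i) = 0.931×10.3 + 28.8×4.22 + 3.70e-06×8.90 = 131.1 m²/day.
Hydraulic gradient i = (185.85 − 180.90) / 412 = 4.95 / 412 = 0.01201.
Q = Σ(K_i·b_i) · W · i = 131.1 × 83.4 × 0.01201 = 131.4 m³/day.

131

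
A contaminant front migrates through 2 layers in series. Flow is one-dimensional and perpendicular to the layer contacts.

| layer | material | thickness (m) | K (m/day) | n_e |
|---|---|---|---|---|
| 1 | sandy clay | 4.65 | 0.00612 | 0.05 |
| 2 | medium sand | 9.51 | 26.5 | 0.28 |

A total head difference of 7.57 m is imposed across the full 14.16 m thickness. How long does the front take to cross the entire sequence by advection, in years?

With flow normal to the layers, continuity requires the same specific discharge q through every layer.
Σ(b_i/K_i) = 4.65/0.00612 + 9.51/26.5 = 760.2 d.
q = Δh / Σ(b_i/K_i) = 7.57 / 760.2 = 0.009958 m/day.
In each layer the seepage velocity is v_i = q/n_i, so the layer transit time is t_i = b_i·n_i / q:
  layer 1 (sandy clay): t_1 = 4.65 × 0.05 / 0.009958 = 23.35 d
  layer 2 (medium sand): t_2 = 9.51 × 0.28 / 0.009958 = 267.4 d
Total t = Σ t_i = 290.7 days = 0.7960 years.

0.796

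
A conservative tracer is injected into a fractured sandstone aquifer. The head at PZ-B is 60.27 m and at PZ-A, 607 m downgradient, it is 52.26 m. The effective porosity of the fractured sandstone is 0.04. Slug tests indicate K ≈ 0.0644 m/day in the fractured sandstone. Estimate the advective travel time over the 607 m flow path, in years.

78.2

Hydraulic gradient i = (60.27 − 52.26) / 607 = 8.01 / 607 = 0.01320.
Darcy flux q = K · i = 0.06440 × 0.01320 = 0.0008498 m/day.
Seepage velocity v = q / n_e = 0.0008498 / 0.04 = 0.02125 m/day.
Travel time t = L / v = 607 / 0.02125 = 28571 days = 78.22 years.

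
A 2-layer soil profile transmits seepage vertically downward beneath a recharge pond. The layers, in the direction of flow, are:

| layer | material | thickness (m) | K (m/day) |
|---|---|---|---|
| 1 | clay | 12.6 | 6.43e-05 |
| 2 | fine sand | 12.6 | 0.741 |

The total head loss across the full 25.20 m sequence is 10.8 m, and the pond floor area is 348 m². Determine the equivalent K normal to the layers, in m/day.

0.000129

Flow is perpendicular to layering, so the layers act in series and the equivalent K is the thickness-weighted harmonic mean.
Total thickness L = 12.6 + 12.6 = 25.20 m.
Σ(b_i/K_i) = 12.6/6.43e-05 + 12.6/0.741 = 1.960e+05 d.
K_eq = L / Σ(b_i/K_i) = 25.20 / 1.960e+05 = 0.0001286 m/day.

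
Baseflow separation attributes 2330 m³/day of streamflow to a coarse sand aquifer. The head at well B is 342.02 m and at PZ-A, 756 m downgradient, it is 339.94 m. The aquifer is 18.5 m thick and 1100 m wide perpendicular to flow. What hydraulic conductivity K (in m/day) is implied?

Cross-sectional area A = 1100 × 18.5 = 20350 m².
Hydraulic gradient i = (342.02 − 339.94) / 756 = 2.08 / 756 = 0.002751.
From Q = K·A·i, K = Q / (A·i) = 2330 / (20350 × 0.002751) = 41.62 m/day.

41.6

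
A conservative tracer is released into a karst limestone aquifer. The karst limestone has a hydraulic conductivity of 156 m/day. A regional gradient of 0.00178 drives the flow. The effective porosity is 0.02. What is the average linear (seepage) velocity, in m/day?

Hydraulic gradient i = 0.00178.
Darcy flux q = K · i = 156.0 × 0.001780 = 0.2777 m/day.
Seepage velocity v = q / n_e = 0.2777 / 0.02 = 13.88 m/day.

13.9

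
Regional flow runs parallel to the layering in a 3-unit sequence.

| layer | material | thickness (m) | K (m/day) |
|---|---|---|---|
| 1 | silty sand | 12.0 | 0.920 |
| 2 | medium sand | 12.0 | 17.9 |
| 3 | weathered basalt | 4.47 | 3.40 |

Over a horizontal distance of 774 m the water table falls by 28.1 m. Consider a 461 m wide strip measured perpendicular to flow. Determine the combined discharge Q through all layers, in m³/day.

4030

Flow is parallel to layering, so each bed carries its own Darcy discharge and the transmissivities add.
Σ(K_i·b_i) = 0.920×12.0 + 17.9×12.0 + 3.40×4.47 = 241.0 m²/day.
Hydraulic gradient i = Δh / L = 28.1 / 774 = 0.03630.
Q = Σ(K_i·b_i) · W · i = 241.0 × 461 × 0.03630 = 4034 m³/day.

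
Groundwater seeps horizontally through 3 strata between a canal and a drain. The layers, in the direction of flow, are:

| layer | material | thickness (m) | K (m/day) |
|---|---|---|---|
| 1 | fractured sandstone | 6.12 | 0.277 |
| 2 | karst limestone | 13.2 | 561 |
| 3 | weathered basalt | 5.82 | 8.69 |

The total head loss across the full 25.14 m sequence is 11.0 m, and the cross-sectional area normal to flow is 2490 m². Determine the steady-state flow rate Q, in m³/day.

1200

Flow is perpendicular to layering, so the layers act in series and the equivalent K is the thickness-weighted harmonic mean.
Total thickness L = 6.12 + 13.2 + 5.82 = 25.14 m.
Σ(b_i/K_i) = 6.12/0.277 + 13.2/561 + 5.82/8.69 = 22.79 d.
K_eq = L / Σ(b_i/K_i) = 25.14 / 22.79 = 1.103 m/day.
Q = K_eq · A · (Δh/L) = 1.103 × 2490 × (11.0/25.14) = 1202 m³/day.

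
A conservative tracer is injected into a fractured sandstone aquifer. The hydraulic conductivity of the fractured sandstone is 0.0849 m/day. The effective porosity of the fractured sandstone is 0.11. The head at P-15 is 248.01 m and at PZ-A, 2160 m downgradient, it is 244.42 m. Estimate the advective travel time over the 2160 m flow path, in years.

4610

Hydraulic gradient i = (248.01 − 244.42) / 2160 = 3.59 / 2160 = 0.001662.
Darcy flux q = K · i = 0.08490 × 0.001662 = 0.0001411 m/day.
Seepage velocity v = q / n_e = 0.0001411 / 0.11 = 0.001283 m/day.
Travel time t = L / v = 2160 / 0.001283 = 1.684e+06 days = 4610 years.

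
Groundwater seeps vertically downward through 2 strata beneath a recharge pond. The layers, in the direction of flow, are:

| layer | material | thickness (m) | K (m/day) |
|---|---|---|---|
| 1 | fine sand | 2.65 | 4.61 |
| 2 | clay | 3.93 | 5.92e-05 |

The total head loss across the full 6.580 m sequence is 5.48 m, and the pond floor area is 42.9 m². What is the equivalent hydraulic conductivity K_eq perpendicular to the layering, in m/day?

Flow is perpendicular to layering, so the layers act in series and the equivalent K is the thickness-weighted harmonic mean.
Total thickness L = 2.65 + 3.93 = 6.580 m.
Σ(b_i/K_i) = 2.65/4.61 + 3.93/5.92e-05 = 66386 d.
K_eq = L / Σ(b_i/K_i) = 6.580 / 66386 = 9.912e-05 m/day.

9.91e-05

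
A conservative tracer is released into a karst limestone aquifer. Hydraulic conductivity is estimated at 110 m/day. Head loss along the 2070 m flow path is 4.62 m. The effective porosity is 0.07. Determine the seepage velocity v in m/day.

3.51

Hydraulic gradient i = Δh / L = 4.62 / 2070 = 0.002232.
Darcy flux q = K · i = 110.0 × 0.002232 = 0.2455 m/day.
Seepage velocity v = q / n_e = 0.2455 / 0.07 = 3.507 m/day.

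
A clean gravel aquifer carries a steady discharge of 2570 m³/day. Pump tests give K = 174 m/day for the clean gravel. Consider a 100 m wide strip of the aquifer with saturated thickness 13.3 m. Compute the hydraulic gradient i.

Cross-sectional area A = 100 × 13.3 = 1330 m².
From Q = K·A·i, i = Q / (K·A) = 2570 / (174.0 × 1330) = 0.01111.

0.0111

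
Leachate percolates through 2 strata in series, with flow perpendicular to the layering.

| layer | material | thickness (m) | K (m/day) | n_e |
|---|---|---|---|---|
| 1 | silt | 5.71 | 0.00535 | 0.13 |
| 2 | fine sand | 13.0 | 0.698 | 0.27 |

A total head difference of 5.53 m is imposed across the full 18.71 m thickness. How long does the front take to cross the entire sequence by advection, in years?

With flow normal to the layers, continuity requires the same specific discharge q through every layer.
Σ(b_i/K_i) = 5.71/0.00535 + 13.0/0.698 = 1086 d.
q = Δh / Σ(b_i/K_i) = 5.53 / 1086 = 0.005092 m/day.
In each layer the seepage velocity is v_i = q/n_i, so the layer transit time is t_i = b_i·n_i / q:
  layer 1 (silt): t_1 = 5.71 × 0.13 / 0.005092 = 145.8 d
  layer 2 (fine sand): t_2 = 13.0 × 0.27 / 0.005092 = 689.3 d
Total t = Σ t_i = 835.0 days = 2.286 years.

2.29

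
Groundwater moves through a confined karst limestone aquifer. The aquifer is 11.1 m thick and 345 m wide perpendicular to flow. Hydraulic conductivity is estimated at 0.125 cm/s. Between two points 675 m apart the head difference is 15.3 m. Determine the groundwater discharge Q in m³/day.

Convert K: 0.125 cm/s × 864 = 108.0 m/day.
Cross-sectional area A = 345 × 11.1 = 3830 m².
Hydraulic gradient i = Δh / L = 15.3 / 675 = 0.02267.
Darcy's law: Q = K · A · i = 108.0 × 3830 × 0.02267 = 9375 m³/day.

9370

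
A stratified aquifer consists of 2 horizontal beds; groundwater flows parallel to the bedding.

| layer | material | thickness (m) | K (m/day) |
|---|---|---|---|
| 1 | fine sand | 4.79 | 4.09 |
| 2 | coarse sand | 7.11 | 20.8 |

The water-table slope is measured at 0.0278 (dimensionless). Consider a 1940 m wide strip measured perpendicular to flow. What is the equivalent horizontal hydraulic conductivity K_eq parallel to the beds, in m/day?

14.1

Flow is parallel to layering, so each bed carries its own Darcy discharge and the transmissivities add.
Σ(K_i·b_i) = 4.09×4.79 + 20.8×7.11 = 167.5 m²/day.
Total thickness b = 11.90 m, so K_eq = Σ(K_i·b_i)/b = 14.07 m/day.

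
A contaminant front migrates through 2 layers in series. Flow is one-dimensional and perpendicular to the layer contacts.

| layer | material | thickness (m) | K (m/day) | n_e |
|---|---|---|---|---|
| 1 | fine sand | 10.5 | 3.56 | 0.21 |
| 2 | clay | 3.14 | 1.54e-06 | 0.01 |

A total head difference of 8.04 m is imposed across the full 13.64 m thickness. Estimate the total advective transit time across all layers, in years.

With flow normal to the layers, continuity requires the same specific discharge q through every layer.
Σ(b_i/K_i) = 10.5/3.56 + 3.14/1.54e-06 = 2.039e+06 d.
q = Δh / Σ(b_i/K_i) = 8.04 / 2.039e+06 = 3.943e-06 m/day.
In each layer the seepage velocity is v_i = q/n_i, so the layer transit time is t_i = b_i·n_i / q:
  layer 1 (fine sand): t_1 = 10.5 × 0.21 / 3.943e-06 = 5.592e+05 d
  layer 2 (clay): t_2 = 3.14 × 0.01 / 3.943e-06 = 7963 d
Total t = Σ t_i = 5.672e+05 days = 1553 years.

1550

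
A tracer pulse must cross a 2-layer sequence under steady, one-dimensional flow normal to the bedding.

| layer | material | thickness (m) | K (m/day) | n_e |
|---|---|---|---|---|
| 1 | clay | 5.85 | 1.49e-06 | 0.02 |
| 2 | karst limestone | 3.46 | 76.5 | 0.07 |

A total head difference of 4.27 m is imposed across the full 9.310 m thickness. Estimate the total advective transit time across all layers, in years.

With flow normal to the layers, continuity requires the same specific discharge q through every layer.
Σ(b_i/K_i) = 5.85/1.49e-06 + 3.46/76.5 = 3.926e+06 d.
q = Δh / Σ(b_i/K_i) = 4.27 / 3.926e+06 = 1.088e-06 m/day.
In each layer the seepage velocity is v_i = q/n_i, so the layer transit time is t_i = b_i·n_i / q:
  layer 1 (clay): t_1 = 5.85 × 0.02 / 1.088e-06 = 1.076e+05 d
  layer 2 (karst limestone): t_2 = 3.46 × 0.07 / 1.088e-06 = 2.227e+05 d
Total t = Σ t_i = 3.303e+05 days = 904.2 years.

904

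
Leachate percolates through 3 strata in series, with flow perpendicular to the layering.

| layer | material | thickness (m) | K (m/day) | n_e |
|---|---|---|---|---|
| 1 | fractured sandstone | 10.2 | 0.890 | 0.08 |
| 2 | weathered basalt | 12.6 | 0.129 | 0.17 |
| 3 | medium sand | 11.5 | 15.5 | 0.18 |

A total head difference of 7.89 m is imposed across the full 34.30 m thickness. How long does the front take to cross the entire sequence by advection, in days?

70.0

With flow normal to the layers, continuity requires the same specific discharge q through every layer.
Σ(b_i/K_i) = 10.2/0.890 + 12.6/0.129 + 11.5/15.5 = 109.9 d.
q = Δh / Σ(b_i/K_i) = 7.89 / 109.9 = 0.07181 m/day.
In each layer the seepage velocity is v_i = q/n_i, so the layer transit time is t_i = b_i·n_i / q:
  layer 1 (fractured sandstone): t_1 = 10.2 × 0.08 / 0.07181 = 11.36 d
  layer 2 (weathered basalt): t_2 = 12.6 × 0.17 / 0.07181 = 29.83 d
  layer 3 (medium sand): t_3 = 11.5 × 0.18 / 0.07181 = 28.83 d
Total t = Σ t_i = 70.02 days.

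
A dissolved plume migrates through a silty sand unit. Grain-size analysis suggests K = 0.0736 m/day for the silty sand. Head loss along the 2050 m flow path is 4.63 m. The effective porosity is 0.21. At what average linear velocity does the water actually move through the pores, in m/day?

0.000792

Hydraulic gradient i = Δh / L = 4.63 / 2050 = 0.002259.
Darcy flux q = K · i = 0.07360 × 0.002259 = 0.0001662 m/day.
Seepage velocity v = q / n_e = 0.0001662 / 0.21 = 0.0007916 m/day.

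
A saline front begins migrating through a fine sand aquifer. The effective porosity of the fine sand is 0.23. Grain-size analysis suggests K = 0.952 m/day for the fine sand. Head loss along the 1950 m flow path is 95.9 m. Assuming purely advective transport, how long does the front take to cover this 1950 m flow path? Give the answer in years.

26.2

Hydraulic gradient i = Δh / L = 95.9 / 1950 = 0.04918.
Darcy flux q = K · i = 0.9520 × 0.04918 = 0.04682 m/day.
Seepage velocity v = q / n_e = 0.04682 / 0.23 = 0.2036 m/day.
Travel time t = L / v = 1950 / 0.2036 = 9579 days = 26.23 years.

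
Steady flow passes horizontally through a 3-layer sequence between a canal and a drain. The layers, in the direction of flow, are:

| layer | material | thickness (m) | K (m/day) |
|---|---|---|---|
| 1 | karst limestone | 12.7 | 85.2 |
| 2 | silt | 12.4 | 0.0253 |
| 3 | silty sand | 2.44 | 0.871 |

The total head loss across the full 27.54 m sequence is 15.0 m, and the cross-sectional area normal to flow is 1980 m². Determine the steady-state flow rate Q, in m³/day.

Flow is perpendicular to layering, so the layers act in series and the equivalent K is the thickness-weighted harmonic mean.
Total thickness L = 12.7 + 12.4 + 2.44 = 27.54 m.
Σ(b_i/K_i) = 12.7/85.2 + 12.4/0.0253 + 2.44/0.871 = 493.1 d.
K_eq = L / Σ(b_i/K_i) = 27.54 / 493.1 = 0.05585 m/day.
Q = K_eq · A · (Δh/L) = 0.05585 × 1980 × (15.0/27.54) = 60.23 m³/day.

60.2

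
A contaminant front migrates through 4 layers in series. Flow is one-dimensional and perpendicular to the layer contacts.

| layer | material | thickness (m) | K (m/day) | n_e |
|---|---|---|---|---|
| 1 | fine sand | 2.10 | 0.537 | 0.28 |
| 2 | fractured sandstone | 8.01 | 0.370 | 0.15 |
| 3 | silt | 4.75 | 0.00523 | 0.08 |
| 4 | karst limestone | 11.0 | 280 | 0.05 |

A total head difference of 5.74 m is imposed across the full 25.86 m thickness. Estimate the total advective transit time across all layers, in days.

442

With flow normal to the layers, continuity requires the same specific discharge q through every layer.
Σ(b_i/K_i) = 2.10/0.537 + 8.01/0.370 + 4.75/0.00523 + 11.0/280 = 933.8 d.
q = Δh / Σ(b_i/K_i) = 5.74 / 933.8 = 0.006147 m/day.
In each layer the seepage velocity is v_i = q/n_i, so the layer transit time is t_i = b_i·n_i / q:
  layer 1 (fine sand): t_1 = 2.10 × 0.28 / 0.006147 = 95.66 d
  layer 2 (fractured sandstone): t_2 = 8.01 × 0.15 / 0.006147 = 195.5 d
  layer 3 (silt): t_3 = 4.75 × 0.08 / 0.006147 = 61.82 d
  layer 4 (karst limestone): t_4 = 11.0 × 0.05 / 0.006147 = 89.48 d
Total t = Σ t_i = 442.4 days.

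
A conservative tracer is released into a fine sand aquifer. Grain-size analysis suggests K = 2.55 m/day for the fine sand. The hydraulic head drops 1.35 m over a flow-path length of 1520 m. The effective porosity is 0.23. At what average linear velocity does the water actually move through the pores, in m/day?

0.00985

Hydraulic gradient i = Δh / L = 1.35 / 1520 = 0.0008882.
Darcy flux q = K · i = 2.550 × 0.0008882 = 0.002265 m/day.
Seepage velocity v = q / n_e = 0.002265 / 0.23 = 0.009847 m/day.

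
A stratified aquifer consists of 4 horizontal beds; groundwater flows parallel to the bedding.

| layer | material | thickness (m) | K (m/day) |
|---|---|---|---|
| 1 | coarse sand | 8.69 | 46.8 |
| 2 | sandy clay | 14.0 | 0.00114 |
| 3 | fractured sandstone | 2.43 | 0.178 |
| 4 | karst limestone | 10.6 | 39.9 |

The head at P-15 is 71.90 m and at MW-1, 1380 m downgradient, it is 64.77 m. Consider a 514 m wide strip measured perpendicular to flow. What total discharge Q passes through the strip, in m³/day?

Flow is parallel to layering, so each bed carries its own Darcy discharge and the transmissivities add.
Σ(K_i·b_i) = 46.8×8.69 + 0.00114×14.0 + 0.178×2.43 + 39.9×10.6 = 830.1 m²/day.
Hydraulic gradient i = (71.90 − 64.77) / 1380 = 7.13 / 1380 = 0.005167.
Q = Σ(K_i·b_i) · W · i = 830.1 × 514 × 0.005167 = 2204 m³/day.

2200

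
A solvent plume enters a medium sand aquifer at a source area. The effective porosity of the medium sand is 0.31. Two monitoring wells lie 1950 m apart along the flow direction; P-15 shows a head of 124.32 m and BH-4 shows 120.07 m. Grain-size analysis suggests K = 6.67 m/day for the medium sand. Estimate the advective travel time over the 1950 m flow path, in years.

114

Hydraulic gradient i = (124.32 − 120.07) / 1950 = 4.25 / 1950 = 0.002179.
Darcy flux q = K · i = 6.670 × 0.002179 = 0.01454 m/day.
Seepage velocity v = q / n_e = 0.01454 / 0.31 = 0.04689 m/day.
Travel time t = L / v = 1950 / 0.04689 = 41583 days = 113.8 years.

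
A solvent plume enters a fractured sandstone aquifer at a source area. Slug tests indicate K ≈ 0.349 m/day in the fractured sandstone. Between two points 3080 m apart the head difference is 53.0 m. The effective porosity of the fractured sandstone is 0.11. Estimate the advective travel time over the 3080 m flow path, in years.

154

Hydraulic gradient i = Δh / L = 53.0 / 3080 = 0.01721.
Darcy flux q = K · i = 0.3490 × 0.01721 = 0.006006 m/day.
Seepage velocity v = q / n_e = 0.006006 / 0.11 = 0.05460 m/day.
Travel time t = L / v = 3080 / 0.05460 = 56415 days = 154.5 years.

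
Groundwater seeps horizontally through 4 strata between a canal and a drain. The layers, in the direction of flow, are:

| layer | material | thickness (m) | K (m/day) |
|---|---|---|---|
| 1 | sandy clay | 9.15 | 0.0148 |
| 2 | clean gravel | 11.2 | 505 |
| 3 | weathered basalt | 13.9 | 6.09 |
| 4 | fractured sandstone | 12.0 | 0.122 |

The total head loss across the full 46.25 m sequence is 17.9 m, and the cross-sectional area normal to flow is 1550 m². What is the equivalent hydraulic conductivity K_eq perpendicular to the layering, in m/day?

0.0643

Flow is perpendicular to layering, so the layers act in series and the equivalent K is the thickness-weighted harmonic mean.
Total thickness L = 9.15 + 11.2 + 13.9 + 12.0 = 46.25 m.
Σ(b_i/K_i) = 9.15/0.0148 + 11.2/505 + 13.9/6.09 + 12.0/0.122 = 718.9 d.
K_eq = L / Σ(b_i/K_i) = 46.25 / 718.9 = 0.06433 m/day.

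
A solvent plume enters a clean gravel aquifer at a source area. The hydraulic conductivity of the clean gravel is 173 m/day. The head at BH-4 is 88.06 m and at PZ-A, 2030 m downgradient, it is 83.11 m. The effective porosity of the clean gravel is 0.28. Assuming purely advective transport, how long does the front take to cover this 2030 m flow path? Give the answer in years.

3.69

Hydraulic gradient i = (88.06 − 83.11) / 2030 = 4.95 / 2030 = 0.002438.
Darcy flux q = K · i = 173.0 × 0.002438 = 0.4218 m/day.
Seepage velocity v = q / n_e = 0.4218 / 0.28 = 1.507 m/day.
Travel time t = L / v = 2030 / 1.507 = 1347 days = 3.689 years.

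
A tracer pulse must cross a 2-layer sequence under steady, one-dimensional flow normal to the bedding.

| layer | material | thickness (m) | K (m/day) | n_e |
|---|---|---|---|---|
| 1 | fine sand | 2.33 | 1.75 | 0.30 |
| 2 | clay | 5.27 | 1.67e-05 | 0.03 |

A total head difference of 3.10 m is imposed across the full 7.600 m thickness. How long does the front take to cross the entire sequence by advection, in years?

With flow normal to the layers, continuity requires the same specific discharge q through every layer.
Σ(b_i/K_i) = 2.33/1.75 + 5.27/1.67e-05 = 3.156e+05 d.
q = Δh / Σ(b_i/K_i) = 3.10 / 3.156e+05 = 9.823e-06 m/day.
In each layer the seepage velocity is v_i = q/n_i, so the layer transit time is t_i = b_i·n_i / q:
  layer 1 (fine sand): t_1 = 2.33 × 0.30 / 9.823e-06 = 71156 d
  layer 2 (clay): t_2 = 5.27 × 0.03 / 9.823e-06 = 16094 d
Total t = Σ t_i = 87250 days = 238.9 years.

239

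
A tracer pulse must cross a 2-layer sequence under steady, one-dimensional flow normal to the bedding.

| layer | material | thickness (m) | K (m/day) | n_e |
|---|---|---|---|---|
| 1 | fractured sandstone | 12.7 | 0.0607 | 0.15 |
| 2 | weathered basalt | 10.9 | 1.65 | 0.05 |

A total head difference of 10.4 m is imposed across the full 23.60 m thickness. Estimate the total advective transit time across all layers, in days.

50.8

With flow normal to the layers, continuity requires the same specific discharge q through every layer.
Σ(b_i/K_i) = 12.7/0.0607 + 10.9/1.65 = 215.8 d.
q = Δh / Σ(b_i/K_i) = 10.4 / 215.8 = 0.04819 m/day.
In each layer the seepage velocity is v_i = q/n_i, so the layer transit time is t_i = b_i·n_i / q:
  layer 1 (fractured sandstone): t_1 = 12.7 × 0.15 / 0.04819 = 39.53 d
  layer 2 (weathered basalt): t_2 = 10.9 × 0.05 / 0.04819 = 11.31 d
Total t = Σ t_i = 50.84 days.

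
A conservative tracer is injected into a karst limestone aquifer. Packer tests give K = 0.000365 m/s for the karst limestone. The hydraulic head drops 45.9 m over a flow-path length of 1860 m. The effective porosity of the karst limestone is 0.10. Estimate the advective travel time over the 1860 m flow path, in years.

Convert K: 0.000365 m/s × 86400 = 31.54 m/day.
Hydraulic gradient i = Δh / L = 45.9 / 1860 = 0.02468.
Darcy flux q = K · i = 31.54 × 0.02468 = 0.7782 m/day.
Seepage velocity v = q / n_e = 0.7782 / 0.10 = 7.782 m/day.
Travel time t = L / v = 1860 / 7.782 = 239.0 days = 0.6544 years.

0.654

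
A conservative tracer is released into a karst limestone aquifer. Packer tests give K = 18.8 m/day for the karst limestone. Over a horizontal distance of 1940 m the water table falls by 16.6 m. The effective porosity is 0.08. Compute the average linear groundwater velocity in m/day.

2.01

Hydraulic gradient i = Δh / L = 16.6 / 1940 = 0.008557.
Darcy flux q = K · i = 18.80 × 0.008557 = 0.1609 m/day.
Seepage velocity v = q / n_e = 0.1609 / 0.08 = 2.011 m/day.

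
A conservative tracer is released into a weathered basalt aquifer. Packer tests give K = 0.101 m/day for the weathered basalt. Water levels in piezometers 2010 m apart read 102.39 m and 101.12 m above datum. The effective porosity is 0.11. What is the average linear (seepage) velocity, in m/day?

Hydraulic gradient i = (102.39 − 101.12) / 2010 = 1.27 / 2010 = 0.0006318.
Darcy flux q = K · i = 0.1010 × 0.0006318 = 6.382e-05 m/day.
Seepage velocity v = q / n_e = 6.382e-05 / 0.11 = 0.0005801 m/day.

0.000580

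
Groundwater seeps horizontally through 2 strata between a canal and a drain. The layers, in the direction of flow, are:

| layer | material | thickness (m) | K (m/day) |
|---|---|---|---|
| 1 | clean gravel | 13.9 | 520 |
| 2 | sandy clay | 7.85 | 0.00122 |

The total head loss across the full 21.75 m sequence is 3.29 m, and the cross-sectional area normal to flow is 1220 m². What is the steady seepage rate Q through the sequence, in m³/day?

0.624

Flow is perpendicular to layering, so the layers act in series and the equivalent K is the thickness-weighted harmonic mean.
Total thickness L = 13.9 + 7.85 = 21.75 m.
Σ(b_i/K_i) = 13.9/520 + 7.85/0.00122 = 6434 d.
K_eq = L / Σ(b_i/K_i) = 21.75 / 6434 = 0.003380 m/day.
Q = K_eq · A · (Δh/L) = 0.003380 × 1220 × (3.29/21.75) = 0.6238 m³/day.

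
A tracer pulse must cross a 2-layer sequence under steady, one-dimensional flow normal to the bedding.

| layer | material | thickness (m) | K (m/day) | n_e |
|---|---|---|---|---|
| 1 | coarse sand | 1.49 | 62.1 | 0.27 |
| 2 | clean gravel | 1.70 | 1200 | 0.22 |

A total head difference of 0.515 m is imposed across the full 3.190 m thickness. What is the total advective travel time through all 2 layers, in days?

With flow normal to the layers, continuity requires the same specific discharge q through every layer.
Σ(b_i/K_i) = 1.49/62.1 + 1.70/1200 = 0.02541 d.
q = Δh / Σ(b_i/K_i) = 0.515 / 0.02541 = 20.27 m/day.
In each layer the seepage velocity is v_i = q/n_i, so the layer transit time is t_i = b_i·n_i / q:
  layer 1 (coarse sand): t_1 = 1.49 × 0.27 / 20.27 = 0.01985 d
  layer 2 (clean gravel): t_2 = 1.70 × 0.22 / 20.27 = 0.01845 d
Total t = Σ t_i = 0.03830 days.

0.0383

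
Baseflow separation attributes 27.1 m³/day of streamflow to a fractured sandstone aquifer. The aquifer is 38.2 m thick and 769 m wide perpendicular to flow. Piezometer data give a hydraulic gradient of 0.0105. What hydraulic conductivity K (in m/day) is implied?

0.0879

Cross-sectional area A = 769 × 38.2 = 29376 m².
Hydraulic gradient i = 0.0105.
From Q = K·A·i, K = Q / (A·i) = 27.1 / (29376 × 0.01050) = 0.08786 m/day.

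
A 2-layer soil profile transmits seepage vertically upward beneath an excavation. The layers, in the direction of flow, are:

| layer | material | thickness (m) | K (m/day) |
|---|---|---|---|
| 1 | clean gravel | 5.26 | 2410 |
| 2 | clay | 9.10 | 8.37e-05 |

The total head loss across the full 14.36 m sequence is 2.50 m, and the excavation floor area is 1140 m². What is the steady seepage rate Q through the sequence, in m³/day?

Flow is perpendicular to layering, so the layers act in series and the equivalent K is the thickness-weighted harmonic mean.
Total thickness L = 5.26 + 9.10 = 14.36 m.
Σ(b_i/K_i) = 5.26/2410 + 9.10/8.37e-05 = 1.087e+05 d.
K_eq = L / Σ(b_i/K_i) = 14.36 / 1.087e+05 = 0.0001321 m/day.
Q = K_eq · A · (Δh/L) = 0.0001321 × 1140 × (2.50/14.36) = 0.02621 m³/day.

0.0262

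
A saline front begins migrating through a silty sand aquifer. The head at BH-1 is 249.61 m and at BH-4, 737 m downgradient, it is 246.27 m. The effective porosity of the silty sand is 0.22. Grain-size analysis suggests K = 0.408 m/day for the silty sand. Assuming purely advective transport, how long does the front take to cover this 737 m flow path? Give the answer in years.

Hydraulic gradient i = (249.61 − 246.27) / 737 = 3.34 / 737 = 0.004532.
Darcy flux q = K · i = 0.4080 × 0.004532 = 0.001849 m/day.
Seepage velocity v = q / n_e = 0.001849 / 0.22 = 0.008405 m/day.
Travel time t = L / v = 737 / 0.008405 = 87690 days = 240.1 years.

240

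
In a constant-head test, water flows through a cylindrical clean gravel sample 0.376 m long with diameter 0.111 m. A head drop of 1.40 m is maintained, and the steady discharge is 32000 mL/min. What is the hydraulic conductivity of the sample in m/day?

Cross-sectional area A = π·(d/2)² = π × (0.111/2)² = 0.009677 m².
Convert discharge: 32000 mL/min = 0.0005333 m³/s.
Darcy's law rearranged: K = Q·L / (A·Δh) = 0.0005333 × 0.376 / (0.009677 × 1.40) = 0.01480 m/s = 1279 m/day.

1280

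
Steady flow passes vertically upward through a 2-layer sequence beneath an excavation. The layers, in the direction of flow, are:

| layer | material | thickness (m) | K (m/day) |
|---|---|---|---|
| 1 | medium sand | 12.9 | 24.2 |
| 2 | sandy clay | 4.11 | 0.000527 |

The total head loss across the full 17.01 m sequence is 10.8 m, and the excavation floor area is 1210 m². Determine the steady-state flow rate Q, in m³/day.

1.68

Flow is perpendicular to layering, so the layers act in series and the equivalent K is the thickness-weighted harmonic mean.
Total thickness L = 12.9 + 4.11 = 17.01 m.
Σ(b_i/K_i) = 12.9/24.2 + 4.11/0.000527 = 7799 d.
K_eq = L / Σ(b_i/K_i) = 17.01 / 7799 = 0.002181 m/day.
Q = K_eq · A · (Δh/L) = 0.002181 × 1210 × (10.8/17.01) = 1.676 m³/day.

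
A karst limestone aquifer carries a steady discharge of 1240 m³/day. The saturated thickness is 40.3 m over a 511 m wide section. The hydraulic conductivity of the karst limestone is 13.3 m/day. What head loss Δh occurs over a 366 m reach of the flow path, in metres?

Cross-sectional area A = 511 × 40.3 = 20593 m².
From Q = K·A·i, i = Q / (K·A) = 1240 / (13.30 × 20593) = 0.004527.
Head loss Δh = i · L = 0.004527 × 366 = 1.657 m.

1.66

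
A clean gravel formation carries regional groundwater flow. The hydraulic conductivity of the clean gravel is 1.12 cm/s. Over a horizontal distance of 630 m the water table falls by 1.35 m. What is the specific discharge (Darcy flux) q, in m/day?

2.07

Convert K: 1.12 cm/s × 864 = 967.7 m/day.
Hydraulic gradient i = Δh / L = 1.35 / 630 = 0.002143.
Specific discharge q = K · i = 967.7 × 0.002143 = 2.074 m/day.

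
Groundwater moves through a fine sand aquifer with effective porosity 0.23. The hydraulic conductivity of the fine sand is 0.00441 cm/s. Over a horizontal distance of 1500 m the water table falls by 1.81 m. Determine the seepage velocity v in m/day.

Convert K: 0.00441 cm/s × 864 = 3.810 m/day.
Hydraulic gradient i = Δh / L = 1.81 / 1500 = 0.001207.
Darcy flux q = K · i = 3.810 × 0.001207 = 0.004598 m/day.
Seepage velocity v = q / n_e = 0.004598 / 0.23 = 0.01999 m/day.

0.0200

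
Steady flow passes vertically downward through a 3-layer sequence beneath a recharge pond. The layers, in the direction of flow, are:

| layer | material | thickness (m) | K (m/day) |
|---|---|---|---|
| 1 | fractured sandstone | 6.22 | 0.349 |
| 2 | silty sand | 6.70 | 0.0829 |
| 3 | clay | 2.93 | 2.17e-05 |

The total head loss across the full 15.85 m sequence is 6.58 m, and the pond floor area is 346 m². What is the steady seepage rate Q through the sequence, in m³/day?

0.0168

Flow is perpendicular to layering, so the layers act in series and the equivalent K is the thickness-weighted harmonic mean.
Total thickness L = 6.22 + 6.70 + 2.93 = 15.85 m.
Σ(b_i/K_i) = 6.22/0.349 + 6.70/0.0829 + 2.93/2.17e-05 = 1.351e+05 d.
K_eq = L / Σ(b_i/K_i) = 15.85 / 1.351e+05 = 0.0001173 m/day.
Q = K_eq · A · (Δh/L) = 0.0001173 × 346 × (6.58/15.85) = 0.01685 m³/day.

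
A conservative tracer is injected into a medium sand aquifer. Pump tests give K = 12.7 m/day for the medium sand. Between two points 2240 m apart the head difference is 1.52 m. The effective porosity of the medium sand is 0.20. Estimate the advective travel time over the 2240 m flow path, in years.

Hydraulic gradient i = Δh / L = 1.52 / 2240 = 0.0006786.
Darcy flux q = K · i = 12.70 × 0.0006786 = 0.008618 m/day.
Seepage velocity v = q / n_e = 0.008618 / 0.20 = 0.04309 m/day.
Travel time t = L / v = 2240 / 0.04309 = 51985 days = 142.3 years.

142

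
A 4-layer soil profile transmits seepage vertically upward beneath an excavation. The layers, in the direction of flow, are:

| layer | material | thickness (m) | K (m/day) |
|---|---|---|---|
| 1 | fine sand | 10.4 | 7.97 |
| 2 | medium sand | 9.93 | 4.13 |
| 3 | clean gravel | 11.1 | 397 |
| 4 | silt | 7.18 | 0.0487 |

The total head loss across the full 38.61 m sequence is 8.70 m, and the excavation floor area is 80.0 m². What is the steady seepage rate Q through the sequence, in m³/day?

Flow is perpendicular to layering, so the layers act in series and the equivalent K is the thickness-weighted harmonic mean.
Total thickness L = 10.4 + 9.93 + 11.1 + 7.18 = 38.61 m.
Σ(b_i/K_i) = 10.4/7.97 + 9.93/4.13 + 11.1/397 + 7.18/0.0487 = 151.2 d.
K_eq = L / Σ(b_i/K_i) = 38.61 / 151.2 = 0.2554 m/day.
Q = K_eq · A · (Δh/L) = 0.2554 × 80.0 × (8.70/38.61) = 4.604 m³/day.

4.60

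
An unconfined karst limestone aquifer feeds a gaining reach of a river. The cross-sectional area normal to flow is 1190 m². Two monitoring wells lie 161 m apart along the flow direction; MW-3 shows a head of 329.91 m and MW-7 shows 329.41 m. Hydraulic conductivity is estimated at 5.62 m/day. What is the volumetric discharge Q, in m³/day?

Hydraulic gradient i = (329.91 − 329.41) / 161 = 0.5 / 161 = 0.003106.
Darcy's law: Q = K · A · i = 5.620 × 1190 × 0.003106 = 20.77 m³/day.

20.8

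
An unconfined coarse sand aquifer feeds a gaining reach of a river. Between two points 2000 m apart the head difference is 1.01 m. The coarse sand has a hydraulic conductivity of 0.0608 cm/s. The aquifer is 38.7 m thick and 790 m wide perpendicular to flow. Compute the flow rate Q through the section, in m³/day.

811

Convert K: 0.0608 cm/s × 864 = 52.53 m/day.
Cross-sectional area A = 790 × 38.7 = 30573 m².
Hydraulic gradient i = Δh / L = 1.01 / 2000 = 0.0005050.
Darcy's law: Q = K · A · i = 52.53 × 30573 × 0.0005050 = 811.0 m³/day.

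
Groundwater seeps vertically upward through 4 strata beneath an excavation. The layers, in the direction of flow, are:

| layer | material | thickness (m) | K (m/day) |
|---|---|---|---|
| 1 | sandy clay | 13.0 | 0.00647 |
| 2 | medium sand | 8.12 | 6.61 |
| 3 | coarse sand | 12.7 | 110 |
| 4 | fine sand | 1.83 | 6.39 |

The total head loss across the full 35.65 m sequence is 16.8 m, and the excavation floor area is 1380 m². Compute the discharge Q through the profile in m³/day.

11.5

Flow is perpendicular to layering, so the layers act in series and the equivalent K is the thickness-weighted harmonic mean.
Total thickness L = 13.0 + 8.12 + 12.7 + 1.83 = 35.65 m.
Σ(b_i/K_i) = 13.0/0.00647 + 8.12/6.61 + 12.7/110 + 1.83/6.39 = 2011 d.
K_eq = L / Σ(b_i/K_i) = 35.65 / 2011 = 0.01773 m/day.
Q = K_eq · A · (Δh/L) = 0.01773 × 1380 × (16.8/35.65) = 11.53 m³/day.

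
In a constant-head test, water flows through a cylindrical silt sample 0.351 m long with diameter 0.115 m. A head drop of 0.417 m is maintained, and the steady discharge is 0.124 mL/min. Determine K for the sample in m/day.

0.0145

Cross-sectional area A = π·(d/2)² = π × (0.115/2)² = 0.01039 m².
Convert discharge: 0.124 mL/min = 2.067e-09 m³/s.
Darcy's law rearranged: K = Q·L / (A·Δh) = 2.067e-09 × 0.351 / (0.01039 × 0.417) = 1.675e-07 m/s = 0.01447 m/day.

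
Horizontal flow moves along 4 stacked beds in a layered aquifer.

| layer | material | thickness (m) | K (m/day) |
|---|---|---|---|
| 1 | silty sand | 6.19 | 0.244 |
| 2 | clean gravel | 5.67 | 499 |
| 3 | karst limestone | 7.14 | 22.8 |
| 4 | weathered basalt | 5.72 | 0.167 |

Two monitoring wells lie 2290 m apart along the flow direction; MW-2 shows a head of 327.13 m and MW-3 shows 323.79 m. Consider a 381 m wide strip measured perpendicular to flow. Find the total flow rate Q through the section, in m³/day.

1660

Flow is parallel to layering, so each bed carries its own Darcy discharge and the transmissivities add.
Σ(K_i·b_i) = 0.244×6.19 + 499×5.67 + 22.8×7.14 + 0.167×5.72 = 2995 m²/day.
Hydraulic gradient i = (327.13 − 323.79) / 2290 = 3.34 / 2290 = 0.001459.
Q = Σ(K_i·b_i) · W · i = 2995 × 381 × 0.001459 = 1664 m³/day.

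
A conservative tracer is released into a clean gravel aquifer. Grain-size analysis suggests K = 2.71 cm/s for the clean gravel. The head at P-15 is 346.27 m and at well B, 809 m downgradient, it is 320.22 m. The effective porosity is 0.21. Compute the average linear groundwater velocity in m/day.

Convert K: 2.71 cm/s × 864 = 2341 m/day.
Hydraulic gradient i = (346.27 − 320.22) / 809 = 26.05 / 809 = 0.03220.
Darcy flux q = K · i = 2341 × 0.03220 = 75.39 m/day.
Seepage velocity v = q / n_e = 75.39 / 0.21 = 359.0 m/day.

359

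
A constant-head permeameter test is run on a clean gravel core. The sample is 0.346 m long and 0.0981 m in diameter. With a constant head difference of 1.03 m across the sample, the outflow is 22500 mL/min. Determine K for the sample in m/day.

1440

Cross-sectional area A = π·(d/2)² = π × (0.0981/2)² = 0.007558 m².
Convert discharge: 22500 mL/min = 0.0003750 m³/s.
Darcy's law rearranged: K = Q·L / (A·Δh) = 0.0003750 × 0.346 / (0.007558 × 1.03) = 0.01667 m/s = 1440 m/day.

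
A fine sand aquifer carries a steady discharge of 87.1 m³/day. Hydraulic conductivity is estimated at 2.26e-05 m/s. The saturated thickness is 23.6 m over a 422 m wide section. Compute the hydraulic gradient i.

0.00448

Convert K: 2.26e-05 m/s × 86400 = 1.953 m/day.
Cross-sectional area A = 422 × 23.6 = 9959 m².
From Q = K·A·i, i = Q / (K·A) = 87.1 / (1.953 × 9959) = 0.004479.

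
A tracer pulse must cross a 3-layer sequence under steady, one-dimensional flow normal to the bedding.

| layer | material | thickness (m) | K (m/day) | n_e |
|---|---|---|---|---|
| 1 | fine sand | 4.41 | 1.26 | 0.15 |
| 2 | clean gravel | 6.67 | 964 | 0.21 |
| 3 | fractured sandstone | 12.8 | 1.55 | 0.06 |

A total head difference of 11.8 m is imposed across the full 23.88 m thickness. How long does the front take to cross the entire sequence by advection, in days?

2.82

With flow normal to the layers, continuity requires the same specific discharge q through every layer.
Σ(b_i/K_i) = 4.41/1.26 + 6.67/964 + 12.8/1.55 = 11.76 d.
q = Δh / Σ(b_i/K_i) = 11.8 / 11.76 = 1.003 m/day.
In each layer the seepage velocity is v_i = q/n_i, so the layer transit time is t_i = b_i·n_i / q:
  layer 1 (fine sand): t_1 = 4.41 × 0.15 / 1.003 = 0.6595 d
  layer 2 (clean gravel): t_2 = 6.67 × 0.21 / 1.003 = 1.397 d
  layer 3 (fractured sandstone): t_3 = 12.8 × 0.06 / 1.003 = 0.7657 d
Total t = Σ t_i = 2.822 days.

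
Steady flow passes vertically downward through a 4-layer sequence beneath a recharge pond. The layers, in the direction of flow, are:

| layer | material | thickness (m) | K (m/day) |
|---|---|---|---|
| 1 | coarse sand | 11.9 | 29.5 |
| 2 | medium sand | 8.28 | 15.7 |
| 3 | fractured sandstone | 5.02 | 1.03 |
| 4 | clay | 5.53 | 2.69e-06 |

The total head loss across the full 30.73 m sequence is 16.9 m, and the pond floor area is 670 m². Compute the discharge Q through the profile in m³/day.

Flow is perpendicular to layering, so the layers act in series and the equivalent K is the thickness-weighted harmonic mean.
Total thickness L = 11.9 + 8.28 + 5.02 + 5.53 = 30.73 m.
Σ(b_i/K_i) = 11.9/29.5 + 8.28/15.7 + 5.02/1.03 + 5.53/2.69e-06 = 2.056e+06 d.
K_eq = L / Σ(b_i/K_i) = 30.73 / 2.056e+06 = 1.495e-05 m/day.
Q = K_eq · A · (Δh/L) = 1.495e-05 × 670 × (16.9/30.73) = 0.005508 m³/day.

0.00551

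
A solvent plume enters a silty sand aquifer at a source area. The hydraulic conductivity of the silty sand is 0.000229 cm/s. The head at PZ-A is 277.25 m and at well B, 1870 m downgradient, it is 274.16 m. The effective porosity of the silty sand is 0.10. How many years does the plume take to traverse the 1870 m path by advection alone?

Convert K: 0.000229 cm/s × 864 = 0.1979 m/day.
Hydraulic gradient i = (277.25 − 274.16) / 1870 = 3.09 / 1870 = 0.001652.
Darcy flux q = K · i = 0.1979 × 0.001652 = 0.0003269 m/day.
Seepage velocity v = q / n_e = 0.0003269 / 0.10 = 0.003269 m/day.
Travel time t = L / v = 1870 / 0.003269 = 5.720e+05 days = 1566 years.

1570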